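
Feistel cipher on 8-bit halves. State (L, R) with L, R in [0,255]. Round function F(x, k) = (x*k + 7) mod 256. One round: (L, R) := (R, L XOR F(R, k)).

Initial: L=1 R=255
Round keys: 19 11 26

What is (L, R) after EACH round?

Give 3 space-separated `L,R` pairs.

Answer: 255,245 245,113 113,116

Derivation:
Round 1 (k=19): L=255 R=245
Round 2 (k=11): L=245 R=113
Round 3 (k=26): L=113 R=116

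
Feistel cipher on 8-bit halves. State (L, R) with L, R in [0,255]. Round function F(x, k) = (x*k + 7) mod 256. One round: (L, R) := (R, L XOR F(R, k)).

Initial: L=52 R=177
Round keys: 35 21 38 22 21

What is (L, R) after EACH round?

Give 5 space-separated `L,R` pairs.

Round 1 (k=35): L=177 R=14
Round 2 (k=21): L=14 R=156
Round 3 (k=38): L=156 R=33
Round 4 (k=22): L=33 R=65
Round 5 (k=21): L=65 R=125

Answer: 177,14 14,156 156,33 33,65 65,125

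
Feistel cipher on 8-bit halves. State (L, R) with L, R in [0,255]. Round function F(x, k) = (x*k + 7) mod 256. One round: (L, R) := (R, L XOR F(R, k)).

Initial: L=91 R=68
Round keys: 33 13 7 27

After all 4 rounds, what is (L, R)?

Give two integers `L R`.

Answer: 28 232

Derivation:
Round 1 (k=33): L=68 R=144
Round 2 (k=13): L=144 R=19
Round 3 (k=7): L=19 R=28
Round 4 (k=27): L=28 R=232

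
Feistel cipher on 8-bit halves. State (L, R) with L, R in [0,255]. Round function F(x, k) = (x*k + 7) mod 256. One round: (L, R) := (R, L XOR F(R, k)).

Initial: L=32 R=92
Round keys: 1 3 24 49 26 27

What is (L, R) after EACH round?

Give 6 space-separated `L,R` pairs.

Answer: 92,67 67,140 140,100 100,167 167,153 153,141

Derivation:
Round 1 (k=1): L=92 R=67
Round 2 (k=3): L=67 R=140
Round 3 (k=24): L=140 R=100
Round 4 (k=49): L=100 R=167
Round 5 (k=26): L=167 R=153
Round 6 (k=27): L=153 R=141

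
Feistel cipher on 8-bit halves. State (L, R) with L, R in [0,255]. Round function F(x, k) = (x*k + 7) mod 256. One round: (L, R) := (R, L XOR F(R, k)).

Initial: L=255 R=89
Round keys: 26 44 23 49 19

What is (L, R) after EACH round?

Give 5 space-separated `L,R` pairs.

Answer: 89,238 238,182 182,143 143,208 208,248

Derivation:
Round 1 (k=26): L=89 R=238
Round 2 (k=44): L=238 R=182
Round 3 (k=23): L=182 R=143
Round 4 (k=49): L=143 R=208
Round 5 (k=19): L=208 R=248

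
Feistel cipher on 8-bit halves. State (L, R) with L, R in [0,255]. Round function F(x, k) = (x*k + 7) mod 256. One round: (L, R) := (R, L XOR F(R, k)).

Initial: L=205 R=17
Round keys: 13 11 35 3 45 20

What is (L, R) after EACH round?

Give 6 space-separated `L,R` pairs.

Answer: 17,41 41,219 219,209 209,161 161,133 133,202

Derivation:
Round 1 (k=13): L=17 R=41
Round 2 (k=11): L=41 R=219
Round 3 (k=35): L=219 R=209
Round 4 (k=3): L=209 R=161
Round 5 (k=45): L=161 R=133
Round 6 (k=20): L=133 R=202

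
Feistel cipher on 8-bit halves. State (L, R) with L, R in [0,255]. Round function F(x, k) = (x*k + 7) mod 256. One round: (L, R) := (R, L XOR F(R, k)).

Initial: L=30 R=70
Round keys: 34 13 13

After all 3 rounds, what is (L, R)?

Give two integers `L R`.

Round 1 (k=34): L=70 R=77
Round 2 (k=13): L=77 R=182
Round 3 (k=13): L=182 R=8

Answer: 182 8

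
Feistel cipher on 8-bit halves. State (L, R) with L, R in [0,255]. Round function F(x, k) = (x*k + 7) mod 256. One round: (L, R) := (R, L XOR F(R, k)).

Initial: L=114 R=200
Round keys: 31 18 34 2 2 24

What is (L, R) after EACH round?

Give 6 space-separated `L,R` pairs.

Answer: 200,77 77,185 185,212 212,22 22,231 231,185

Derivation:
Round 1 (k=31): L=200 R=77
Round 2 (k=18): L=77 R=185
Round 3 (k=34): L=185 R=212
Round 4 (k=2): L=212 R=22
Round 5 (k=2): L=22 R=231
Round 6 (k=24): L=231 R=185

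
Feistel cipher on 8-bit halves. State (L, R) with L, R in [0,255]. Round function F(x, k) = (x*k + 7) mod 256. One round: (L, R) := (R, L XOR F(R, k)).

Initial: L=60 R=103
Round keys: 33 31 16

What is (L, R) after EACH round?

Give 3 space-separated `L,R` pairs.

Answer: 103,114 114,178 178,85

Derivation:
Round 1 (k=33): L=103 R=114
Round 2 (k=31): L=114 R=178
Round 3 (k=16): L=178 R=85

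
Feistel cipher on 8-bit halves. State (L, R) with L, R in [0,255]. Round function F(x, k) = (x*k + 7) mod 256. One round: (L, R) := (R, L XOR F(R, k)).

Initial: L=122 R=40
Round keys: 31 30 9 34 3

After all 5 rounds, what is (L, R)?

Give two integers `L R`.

Answer: 92 154

Derivation:
Round 1 (k=31): L=40 R=165
Round 2 (k=30): L=165 R=117
Round 3 (k=9): L=117 R=129
Round 4 (k=34): L=129 R=92
Round 5 (k=3): L=92 R=154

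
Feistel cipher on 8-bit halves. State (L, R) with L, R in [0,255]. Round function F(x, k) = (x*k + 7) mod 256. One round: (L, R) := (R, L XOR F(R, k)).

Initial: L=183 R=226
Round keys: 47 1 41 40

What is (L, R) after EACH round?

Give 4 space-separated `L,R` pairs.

Answer: 226,50 50,219 219,40 40,156

Derivation:
Round 1 (k=47): L=226 R=50
Round 2 (k=1): L=50 R=219
Round 3 (k=41): L=219 R=40
Round 4 (k=40): L=40 R=156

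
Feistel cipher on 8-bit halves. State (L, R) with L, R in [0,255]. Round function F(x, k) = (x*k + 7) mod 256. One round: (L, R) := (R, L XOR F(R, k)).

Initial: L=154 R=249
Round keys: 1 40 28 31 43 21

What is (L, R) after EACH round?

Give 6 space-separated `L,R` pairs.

Answer: 249,154 154,238 238,149 149,252 252,206 206,17

Derivation:
Round 1 (k=1): L=249 R=154
Round 2 (k=40): L=154 R=238
Round 3 (k=28): L=238 R=149
Round 4 (k=31): L=149 R=252
Round 5 (k=43): L=252 R=206
Round 6 (k=21): L=206 R=17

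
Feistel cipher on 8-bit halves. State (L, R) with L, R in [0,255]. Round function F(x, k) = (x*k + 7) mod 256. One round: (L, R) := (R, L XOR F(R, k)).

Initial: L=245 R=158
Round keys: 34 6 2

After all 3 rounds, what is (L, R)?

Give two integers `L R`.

Round 1 (k=34): L=158 R=246
Round 2 (k=6): L=246 R=85
Round 3 (k=2): L=85 R=71

Answer: 85 71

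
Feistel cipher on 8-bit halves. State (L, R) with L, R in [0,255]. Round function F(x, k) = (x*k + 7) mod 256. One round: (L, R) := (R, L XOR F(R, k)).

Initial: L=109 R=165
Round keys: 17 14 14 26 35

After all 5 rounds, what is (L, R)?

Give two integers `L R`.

Answer: 83 150

Derivation:
Round 1 (k=17): L=165 R=145
Round 2 (k=14): L=145 R=80
Round 3 (k=14): L=80 R=246
Round 4 (k=26): L=246 R=83
Round 5 (k=35): L=83 R=150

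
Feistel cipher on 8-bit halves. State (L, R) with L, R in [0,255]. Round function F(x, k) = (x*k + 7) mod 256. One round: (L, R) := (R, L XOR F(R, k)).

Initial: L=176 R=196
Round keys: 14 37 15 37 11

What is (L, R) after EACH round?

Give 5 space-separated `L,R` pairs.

Answer: 196,15 15,246 246,126 126,203 203,190

Derivation:
Round 1 (k=14): L=196 R=15
Round 2 (k=37): L=15 R=246
Round 3 (k=15): L=246 R=126
Round 4 (k=37): L=126 R=203
Round 5 (k=11): L=203 R=190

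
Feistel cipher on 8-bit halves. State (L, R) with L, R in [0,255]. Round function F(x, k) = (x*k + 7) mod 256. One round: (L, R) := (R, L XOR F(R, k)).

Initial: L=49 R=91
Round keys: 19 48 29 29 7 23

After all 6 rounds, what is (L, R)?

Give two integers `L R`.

Answer: 0 114

Derivation:
Round 1 (k=19): L=91 R=249
Round 2 (k=48): L=249 R=236
Round 3 (k=29): L=236 R=58
Round 4 (k=29): L=58 R=117
Round 5 (k=7): L=117 R=0
Round 6 (k=23): L=0 R=114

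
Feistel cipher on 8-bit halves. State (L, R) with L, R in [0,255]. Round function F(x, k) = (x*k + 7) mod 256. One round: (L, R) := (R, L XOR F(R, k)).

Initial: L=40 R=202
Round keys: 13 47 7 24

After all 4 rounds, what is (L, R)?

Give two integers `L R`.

Round 1 (k=13): L=202 R=97
Round 2 (k=47): L=97 R=28
Round 3 (k=7): L=28 R=170
Round 4 (k=24): L=170 R=235

Answer: 170 235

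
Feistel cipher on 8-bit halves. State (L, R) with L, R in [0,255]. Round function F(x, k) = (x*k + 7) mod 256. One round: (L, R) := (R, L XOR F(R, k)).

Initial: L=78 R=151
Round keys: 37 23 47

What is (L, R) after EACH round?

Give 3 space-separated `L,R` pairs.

Round 1 (k=37): L=151 R=148
Round 2 (k=23): L=148 R=196
Round 3 (k=47): L=196 R=151

Answer: 151,148 148,196 196,151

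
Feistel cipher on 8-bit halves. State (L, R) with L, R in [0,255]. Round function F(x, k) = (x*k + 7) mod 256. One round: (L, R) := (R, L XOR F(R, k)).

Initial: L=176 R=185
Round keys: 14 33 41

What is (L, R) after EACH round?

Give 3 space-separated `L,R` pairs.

Round 1 (k=14): L=185 R=149
Round 2 (k=33): L=149 R=133
Round 3 (k=41): L=133 R=193

Answer: 185,149 149,133 133,193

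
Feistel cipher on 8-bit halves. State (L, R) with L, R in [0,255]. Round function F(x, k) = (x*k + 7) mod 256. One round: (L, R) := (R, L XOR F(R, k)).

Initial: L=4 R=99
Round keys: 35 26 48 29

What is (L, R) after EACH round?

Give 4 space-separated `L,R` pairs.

Answer: 99,148 148,108 108,211 211,130

Derivation:
Round 1 (k=35): L=99 R=148
Round 2 (k=26): L=148 R=108
Round 3 (k=48): L=108 R=211
Round 4 (k=29): L=211 R=130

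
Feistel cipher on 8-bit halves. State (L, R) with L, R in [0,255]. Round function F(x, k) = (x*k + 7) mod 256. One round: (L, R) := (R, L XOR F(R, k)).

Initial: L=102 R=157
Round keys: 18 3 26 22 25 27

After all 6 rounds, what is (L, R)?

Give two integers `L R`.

Round 1 (k=18): L=157 R=119
Round 2 (k=3): L=119 R=241
Round 3 (k=26): L=241 R=246
Round 4 (k=22): L=246 R=218
Round 5 (k=25): L=218 R=167
Round 6 (k=27): L=167 R=126

Answer: 167 126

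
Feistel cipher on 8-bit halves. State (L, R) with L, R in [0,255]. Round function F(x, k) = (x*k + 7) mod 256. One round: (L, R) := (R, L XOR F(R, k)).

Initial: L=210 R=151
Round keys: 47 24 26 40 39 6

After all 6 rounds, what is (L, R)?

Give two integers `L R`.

Round 1 (k=47): L=151 R=18
Round 2 (k=24): L=18 R=32
Round 3 (k=26): L=32 R=85
Round 4 (k=40): L=85 R=111
Round 5 (k=39): L=111 R=165
Round 6 (k=6): L=165 R=138

Answer: 165 138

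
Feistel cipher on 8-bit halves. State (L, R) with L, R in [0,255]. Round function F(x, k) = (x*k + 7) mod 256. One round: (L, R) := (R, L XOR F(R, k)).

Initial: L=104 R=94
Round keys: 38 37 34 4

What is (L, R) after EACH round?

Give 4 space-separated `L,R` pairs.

Answer: 94,147 147,24 24,164 164,143

Derivation:
Round 1 (k=38): L=94 R=147
Round 2 (k=37): L=147 R=24
Round 3 (k=34): L=24 R=164
Round 4 (k=4): L=164 R=143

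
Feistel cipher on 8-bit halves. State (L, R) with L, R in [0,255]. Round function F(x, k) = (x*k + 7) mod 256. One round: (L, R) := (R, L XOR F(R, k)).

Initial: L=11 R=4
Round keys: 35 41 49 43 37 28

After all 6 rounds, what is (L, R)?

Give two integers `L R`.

Answer: 231 69

Derivation:
Round 1 (k=35): L=4 R=152
Round 2 (k=41): L=152 R=91
Round 3 (k=49): L=91 R=234
Round 4 (k=43): L=234 R=14
Round 5 (k=37): L=14 R=231
Round 6 (k=28): L=231 R=69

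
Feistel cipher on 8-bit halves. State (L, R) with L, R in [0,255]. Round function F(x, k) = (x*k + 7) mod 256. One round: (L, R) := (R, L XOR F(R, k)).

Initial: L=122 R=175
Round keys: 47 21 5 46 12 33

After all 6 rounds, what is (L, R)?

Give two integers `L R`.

Answer: 228 220

Derivation:
Round 1 (k=47): L=175 R=82
Round 2 (k=21): L=82 R=110
Round 3 (k=5): L=110 R=127
Round 4 (k=46): L=127 R=183
Round 5 (k=12): L=183 R=228
Round 6 (k=33): L=228 R=220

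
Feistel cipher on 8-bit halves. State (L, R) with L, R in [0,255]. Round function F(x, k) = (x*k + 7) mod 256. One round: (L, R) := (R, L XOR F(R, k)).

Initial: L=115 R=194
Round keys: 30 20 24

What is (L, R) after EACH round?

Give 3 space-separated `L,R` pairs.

Round 1 (k=30): L=194 R=176
Round 2 (k=20): L=176 R=5
Round 3 (k=24): L=5 R=207

Answer: 194,176 176,5 5,207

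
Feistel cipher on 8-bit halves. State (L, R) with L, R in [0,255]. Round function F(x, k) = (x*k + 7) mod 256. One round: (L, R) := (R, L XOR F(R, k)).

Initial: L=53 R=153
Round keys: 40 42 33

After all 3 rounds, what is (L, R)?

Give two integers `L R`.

Round 1 (k=40): L=153 R=218
Round 2 (k=42): L=218 R=82
Round 3 (k=33): L=82 R=67

Answer: 82 67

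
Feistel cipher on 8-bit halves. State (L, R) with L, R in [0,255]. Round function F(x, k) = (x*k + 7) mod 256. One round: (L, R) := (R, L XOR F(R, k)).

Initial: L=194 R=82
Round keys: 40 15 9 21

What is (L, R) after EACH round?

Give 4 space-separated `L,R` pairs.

Round 1 (k=40): L=82 R=21
Round 2 (k=15): L=21 R=16
Round 3 (k=9): L=16 R=130
Round 4 (k=21): L=130 R=161

Answer: 82,21 21,16 16,130 130,161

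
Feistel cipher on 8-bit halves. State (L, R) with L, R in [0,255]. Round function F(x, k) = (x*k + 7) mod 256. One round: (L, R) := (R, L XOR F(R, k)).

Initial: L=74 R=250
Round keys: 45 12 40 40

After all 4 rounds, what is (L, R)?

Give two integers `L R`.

Round 1 (k=45): L=250 R=179
Round 2 (k=12): L=179 R=145
Round 3 (k=40): L=145 R=28
Round 4 (k=40): L=28 R=246

Answer: 28 246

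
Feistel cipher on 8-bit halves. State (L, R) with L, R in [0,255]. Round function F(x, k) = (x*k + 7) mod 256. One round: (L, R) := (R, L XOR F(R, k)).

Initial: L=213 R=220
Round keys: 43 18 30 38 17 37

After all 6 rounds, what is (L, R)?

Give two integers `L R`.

Round 1 (k=43): L=220 R=46
Round 2 (k=18): L=46 R=159
Round 3 (k=30): L=159 R=135
Round 4 (k=38): L=135 R=142
Round 5 (k=17): L=142 R=242
Round 6 (k=37): L=242 R=143

Answer: 242 143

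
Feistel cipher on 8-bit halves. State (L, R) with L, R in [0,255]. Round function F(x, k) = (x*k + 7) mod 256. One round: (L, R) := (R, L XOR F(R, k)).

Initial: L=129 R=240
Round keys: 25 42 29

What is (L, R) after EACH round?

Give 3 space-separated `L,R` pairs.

Round 1 (k=25): L=240 R=246
Round 2 (k=42): L=246 R=147
Round 3 (k=29): L=147 R=88

Answer: 240,246 246,147 147,88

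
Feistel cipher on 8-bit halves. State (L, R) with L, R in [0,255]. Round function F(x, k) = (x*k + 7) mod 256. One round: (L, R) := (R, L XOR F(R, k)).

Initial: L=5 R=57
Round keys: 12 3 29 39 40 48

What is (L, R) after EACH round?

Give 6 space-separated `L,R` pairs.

Round 1 (k=12): L=57 R=182
Round 2 (k=3): L=182 R=16
Round 3 (k=29): L=16 R=97
Round 4 (k=39): L=97 R=222
Round 5 (k=40): L=222 R=214
Round 6 (k=48): L=214 R=249

Answer: 57,182 182,16 16,97 97,222 222,214 214,249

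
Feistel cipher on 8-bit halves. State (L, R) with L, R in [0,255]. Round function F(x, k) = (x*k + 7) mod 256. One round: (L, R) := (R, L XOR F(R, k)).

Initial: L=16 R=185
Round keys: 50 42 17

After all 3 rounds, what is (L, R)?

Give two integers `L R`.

Answer: 216 102

Derivation:
Round 1 (k=50): L=185 R=57
Round 2 (k=42): L=57 R=216
Round 3 (k=17): L=216 R=102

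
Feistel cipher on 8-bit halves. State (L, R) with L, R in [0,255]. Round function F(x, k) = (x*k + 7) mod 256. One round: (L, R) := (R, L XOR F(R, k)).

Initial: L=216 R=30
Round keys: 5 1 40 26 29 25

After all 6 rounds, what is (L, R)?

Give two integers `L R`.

Answer: 30 124

Derivation:
Round 1 (k=5): L=30 R=69
Round 2 (k=1): L=69 R=82
Round 3 (k=40): L=82 R=146
Round 4 (k=26): L=146 R=137
Round 5 (k=29): L=137 R=30
Round 6 (k=25): L=30 R=124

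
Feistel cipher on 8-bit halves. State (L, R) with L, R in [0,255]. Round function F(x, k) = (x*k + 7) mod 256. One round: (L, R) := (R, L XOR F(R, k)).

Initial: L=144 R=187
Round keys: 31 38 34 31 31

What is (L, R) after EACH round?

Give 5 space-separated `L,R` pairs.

Answer: 187,60 60,84 84,19 19,0 0,20

Derivation:
Round 1 (k=31): L=187 R=60
Round 2 (k=38): L=60 R=84
Round 3 (k=34): L=84 R=19
Round 4 (k=31): L=19 R=0
Round 5 (k=31): L=0 R=20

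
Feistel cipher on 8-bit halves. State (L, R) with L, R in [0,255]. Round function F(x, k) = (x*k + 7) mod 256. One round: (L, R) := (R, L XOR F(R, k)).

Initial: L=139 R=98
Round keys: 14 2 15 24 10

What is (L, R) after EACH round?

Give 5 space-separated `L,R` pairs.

Round 1 (k=14): L=98 R=232
Round 2 (k=2): L=232 R=181
Round 3 (k=15): L=181 R=74
Round 4 (k=24): L=74 R=66
Round 5 (k=10): L=66 R=209

Answer: 98,232 232,181 181,74 74,66 66,209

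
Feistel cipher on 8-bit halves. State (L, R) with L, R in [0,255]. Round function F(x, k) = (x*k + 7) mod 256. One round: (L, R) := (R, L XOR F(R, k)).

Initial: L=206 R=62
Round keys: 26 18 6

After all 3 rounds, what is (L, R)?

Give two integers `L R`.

Answer: 47 188

Derivation:
Round 1 (k=26): L=62 R=157
Round 2 (k=18): L=157 R=47
Round 3 (k=6): L=47 R=188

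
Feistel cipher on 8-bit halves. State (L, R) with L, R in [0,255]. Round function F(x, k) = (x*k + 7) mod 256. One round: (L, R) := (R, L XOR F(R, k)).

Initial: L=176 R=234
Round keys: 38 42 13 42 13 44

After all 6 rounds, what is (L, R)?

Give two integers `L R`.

Round 1 (k=38): L=234 R=115
Round 2 (k=42): L=115 R=15
Round 3 (k=13): L=15 R=185
Round 4 (k=42): L=185 R=110
Round 5 (k=13): L=110 R=36
Round 6 (k=44): L=36 R=89

Answer: 36 89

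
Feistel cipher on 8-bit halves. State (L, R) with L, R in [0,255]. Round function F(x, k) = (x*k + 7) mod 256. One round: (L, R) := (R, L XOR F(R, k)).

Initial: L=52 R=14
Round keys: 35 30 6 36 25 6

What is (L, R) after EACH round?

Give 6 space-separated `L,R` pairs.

Answer: 14,197 197,19 19,188 188,100 100,119 119,181

Derivation:
Round 1 (k=35): L=14 R=197
Round 2 (k=30): L=197 R=19
Round 3 (k=6): L=19 R=188
Round 4 (k=36): L=188 R=100
Round 5 (k=25): L=100 R=119
Round 6 (k=6): L=119 R=181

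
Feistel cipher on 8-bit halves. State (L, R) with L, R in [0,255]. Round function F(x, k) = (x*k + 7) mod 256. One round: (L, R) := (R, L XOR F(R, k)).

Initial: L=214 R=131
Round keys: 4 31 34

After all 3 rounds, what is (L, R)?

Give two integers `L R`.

Answer: 97 44

Derivation:
Round 1 (k=4): L=131 R=197
Round 2 (k=31): L=197 R=97
Round 3 (k=34): L=97 R=44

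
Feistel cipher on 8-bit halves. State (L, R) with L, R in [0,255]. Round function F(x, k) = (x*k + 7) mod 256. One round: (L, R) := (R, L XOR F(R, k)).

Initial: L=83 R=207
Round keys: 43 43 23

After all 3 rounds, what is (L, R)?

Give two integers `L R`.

Round 1 (k=43): L=207 R=159
Round 2 (k=43): L=159 R=115
Round 3 (k=23): L=115 R=195

Answer: 115 195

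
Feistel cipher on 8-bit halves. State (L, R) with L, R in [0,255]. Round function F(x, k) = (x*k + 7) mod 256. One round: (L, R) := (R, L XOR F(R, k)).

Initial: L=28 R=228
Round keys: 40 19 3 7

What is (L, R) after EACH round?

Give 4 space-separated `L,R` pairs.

Round 1 (k=40): L=228 R=187
Round 2 (k=19): L=187 R=12
Round 3 (k=3): L=12 R=144
Round 4 (k=7): L=144 R=251

Answer: 228,187 187,12 12,144 144,251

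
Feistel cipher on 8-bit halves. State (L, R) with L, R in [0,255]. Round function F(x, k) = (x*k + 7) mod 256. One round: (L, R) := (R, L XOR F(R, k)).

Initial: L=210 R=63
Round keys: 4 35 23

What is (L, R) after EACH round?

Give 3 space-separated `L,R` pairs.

Answer: 63,209 209,165 165,11

Derivation:
Round 1 (k=4): L=63 R=209
Round 2 (k=35): L=209 R=165
Round 3 (k=23): L=165 R=11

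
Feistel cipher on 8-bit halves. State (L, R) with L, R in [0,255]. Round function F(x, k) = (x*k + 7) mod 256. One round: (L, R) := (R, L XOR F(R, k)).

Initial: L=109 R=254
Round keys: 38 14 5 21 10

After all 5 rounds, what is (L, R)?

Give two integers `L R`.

Answer: 176 81

Derivation:
Round 1 (k=38): L=254 R=214
Round 2 (k=14): L=214 R=69
Round 3 (k=5): L=69 R=182
Round 4 (k=21): L=182 R=176
Round 5 (k=10): L=176 R=81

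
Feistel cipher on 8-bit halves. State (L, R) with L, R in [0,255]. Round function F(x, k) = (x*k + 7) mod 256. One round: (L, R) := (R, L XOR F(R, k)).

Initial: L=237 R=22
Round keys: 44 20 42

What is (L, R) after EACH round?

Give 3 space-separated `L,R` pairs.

Answer: 22,34 34,185 185,67

Derivation:
Round 1 (k=44): L=22 R=34
Round 2 (k=20): L=34 R=185
Round 3 (k=42): L=185 R=67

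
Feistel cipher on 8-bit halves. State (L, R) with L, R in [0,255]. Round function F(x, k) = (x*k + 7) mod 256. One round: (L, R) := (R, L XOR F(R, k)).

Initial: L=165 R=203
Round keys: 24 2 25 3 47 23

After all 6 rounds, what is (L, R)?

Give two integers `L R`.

Round 1 (k=24): L=203 R=170
Round 2 (k=2): L=170 R=144
Round 3 (k=25): L=144 R=189
Round 4 (k=3): L=189 R=174
Round 5 (k=47): L=174 R=68
Round 6 (k=23): L=68 R=141

Answer: 68 141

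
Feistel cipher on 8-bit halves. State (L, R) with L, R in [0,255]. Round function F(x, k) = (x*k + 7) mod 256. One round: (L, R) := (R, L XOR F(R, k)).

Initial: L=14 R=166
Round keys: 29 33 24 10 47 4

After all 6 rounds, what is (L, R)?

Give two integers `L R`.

Answer: 224 60

Derivation:
Round 1 (k=29): L=166 R=219
Round 2 (k=33): L=219 R=228
Round 3 (k=24): L=228 R=188
Round 4 (k=10): L=188 R=187
Round 5 (k=47): L=187 R=224
Round 6 (k=4): L=224 R=60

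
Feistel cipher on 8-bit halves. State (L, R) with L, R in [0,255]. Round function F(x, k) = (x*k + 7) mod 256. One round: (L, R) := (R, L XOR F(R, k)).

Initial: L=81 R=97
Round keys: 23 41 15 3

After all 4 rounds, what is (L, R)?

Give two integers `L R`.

Answer: 39 83

Derivation:
Round 1 (k=23): L=97 R=239
Round 2 (k=41): L=239 R=47
Round 3 (k=15): L=47 R=39
Round 4 (k=3): L=39 R=83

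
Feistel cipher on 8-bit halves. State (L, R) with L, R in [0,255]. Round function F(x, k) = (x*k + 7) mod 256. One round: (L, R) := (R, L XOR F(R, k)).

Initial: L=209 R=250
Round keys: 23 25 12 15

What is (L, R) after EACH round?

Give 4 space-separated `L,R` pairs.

Round 1 (k=23): L=250 R=172
Round 2 (k=25): L=172 R=41
Round 3 (k=12): L=41 R=95
Round 4 (k=15): L=95 R=177

Answer: 250,172 172,41 41,95 95,177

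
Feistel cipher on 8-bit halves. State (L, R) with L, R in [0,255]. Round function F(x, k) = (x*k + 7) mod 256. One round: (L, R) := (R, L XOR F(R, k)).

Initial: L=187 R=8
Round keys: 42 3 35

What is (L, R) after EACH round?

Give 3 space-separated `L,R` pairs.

Round 1 (k=42): L=8 R=236
Round 2 (k=3): L=236 R=195
Round 3 (k=35): L=195 R=92

Answer: 8,236 236,195 195,92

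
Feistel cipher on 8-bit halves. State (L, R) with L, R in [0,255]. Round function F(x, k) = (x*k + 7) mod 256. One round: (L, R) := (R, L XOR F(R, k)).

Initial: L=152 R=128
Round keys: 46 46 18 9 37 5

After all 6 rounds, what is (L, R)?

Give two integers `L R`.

Answer: 189 172

Derivation:
Round 1 (k=46): L=128 R=159
Round 2 (k=46): L=159 R=25
Round 3 (k=18): L=25 R=86
Round 4 (k=9): L=86 R=20
Round 5 (k=37): L=20 R=189
Round 6 (k=5): L=189 R=172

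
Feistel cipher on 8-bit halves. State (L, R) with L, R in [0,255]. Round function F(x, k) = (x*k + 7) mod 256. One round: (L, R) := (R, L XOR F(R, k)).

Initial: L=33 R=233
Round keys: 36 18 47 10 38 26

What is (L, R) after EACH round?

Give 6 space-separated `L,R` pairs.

Round 1 (k=36): L=233 R=234
Round 2 (k=18): L=234 R=146
Round 3 (k=47): L=146 R=63
Round 4 (k=10): L=63 R=239
Round 5 (k=38): L=239 R=190
Round 6 (k=26): L=190 R=188

Answer: 233,234 234,146 146,63 63,239 239,190 190,188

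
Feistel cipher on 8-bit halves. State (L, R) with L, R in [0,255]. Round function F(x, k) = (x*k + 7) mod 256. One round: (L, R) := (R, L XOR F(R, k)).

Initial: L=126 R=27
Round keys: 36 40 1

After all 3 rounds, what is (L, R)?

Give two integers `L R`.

Round 1 (k=36): L=27 R=173
Round 2 (k=40): L=173 R=20
Round 3 (k=1): L=20 R=182

Answer: 20 182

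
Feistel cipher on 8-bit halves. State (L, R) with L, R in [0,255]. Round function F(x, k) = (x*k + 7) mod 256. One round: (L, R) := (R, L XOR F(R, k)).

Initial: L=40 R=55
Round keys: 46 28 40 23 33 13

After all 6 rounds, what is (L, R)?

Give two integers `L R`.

Answer: 170 12

Derivation:
Round 1 (k=46): L=55 R=193
Round 2 (k=28): L=193 R=20
Round 3 (k=40): L=20 R=230
Round 4 (k=23): L=230 R=165
Round 5 (k=33): L=165 R=170
Round 6 (k=13): L=170 R=12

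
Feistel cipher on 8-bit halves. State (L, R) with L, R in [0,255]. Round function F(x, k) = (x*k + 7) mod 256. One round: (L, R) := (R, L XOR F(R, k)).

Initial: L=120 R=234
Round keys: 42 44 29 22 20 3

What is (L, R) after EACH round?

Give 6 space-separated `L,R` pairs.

Answer: 234,19 19,161 161,87 87,32 32,208 208,87

Derivation:
Round 1 (k=42): L=234 R=19
Round 2 (k=44): L=19 R=161
Round 3 (k=29): L=161 R=87
Round 4 (k=22): L=87 R=32
Round 5 (k=20): L=32 R=208
Round 6 (k=3): L=208 R=87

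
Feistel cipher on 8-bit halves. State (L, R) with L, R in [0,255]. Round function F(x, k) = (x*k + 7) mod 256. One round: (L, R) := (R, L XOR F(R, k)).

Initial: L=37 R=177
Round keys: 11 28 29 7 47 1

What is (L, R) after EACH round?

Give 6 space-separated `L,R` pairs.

Answer: 177,135 135,122 122,94 94,227 227,234 234,18

Derivation:
Round 1 (k=11): L=177 R=135
Round 2 (k=28): L=135 R=122
Round 3 (k=29): L=122 R=94
Round 4 (k=7): L=94 R=227
Round 5 (k=47): L=227 R=234
Round 6 (k=1): L=234 R=18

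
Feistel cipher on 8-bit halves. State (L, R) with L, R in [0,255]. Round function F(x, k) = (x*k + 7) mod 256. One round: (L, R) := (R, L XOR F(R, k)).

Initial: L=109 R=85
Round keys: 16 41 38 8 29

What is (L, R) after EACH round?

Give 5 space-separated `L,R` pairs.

Answer: 85,58 58,4 4,165 165,43 43,67

Derivation:
Round 1 (k=16): L=85 R=58
Round 2 (k=41): L=58 R=4
Round 3 (k=38): L=4 R=165
Round 4 (k=8): L=165 R=43
Round 5 (k=29): L=43 R=67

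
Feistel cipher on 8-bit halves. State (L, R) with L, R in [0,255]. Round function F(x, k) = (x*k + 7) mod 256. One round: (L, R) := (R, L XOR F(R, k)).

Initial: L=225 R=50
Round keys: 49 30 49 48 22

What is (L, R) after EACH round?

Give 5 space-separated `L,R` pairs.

Answer: 50,120 120,37 37,100 100,226 226,23

Derivation:
Round 1 (k=49): L=50 R=120
Round 2 (k=30): L=120 R=37
Round 3 (k=49): L=37 R=100
Round 4 (k=48): L=100 R=226
Round 5 (k=22): L=226 R=23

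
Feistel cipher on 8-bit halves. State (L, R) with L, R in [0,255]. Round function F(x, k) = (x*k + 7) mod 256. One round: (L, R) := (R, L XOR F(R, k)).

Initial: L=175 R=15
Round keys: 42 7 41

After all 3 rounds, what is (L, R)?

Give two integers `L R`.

Answer: 202 179

Derivation:
Round 1 (k=42): L=15 R=210
Round 2 (k=7): L=210 R=202
Round 3 (k=41): L=202 R=179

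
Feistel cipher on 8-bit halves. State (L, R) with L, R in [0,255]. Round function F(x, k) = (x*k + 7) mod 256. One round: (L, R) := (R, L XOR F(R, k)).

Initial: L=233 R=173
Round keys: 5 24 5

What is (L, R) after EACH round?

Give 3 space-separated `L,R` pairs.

Answer: 173,129 129,178 178,0

Derivation:
Round 1 (k=5): L=173 R=129
Round 2 (k=24): L=129 R=178
Round 3 (k=5): L=178 R=0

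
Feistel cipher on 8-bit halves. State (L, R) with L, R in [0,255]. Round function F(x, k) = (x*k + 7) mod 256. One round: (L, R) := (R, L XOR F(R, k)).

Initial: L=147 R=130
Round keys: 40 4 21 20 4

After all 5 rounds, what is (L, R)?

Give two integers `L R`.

Round 1 (k=40): L=130 R=196
Round 2 (k=4): L=196 R=149
Round 3 (k=21): L=149 R=132
Round 4 (k=20): L=132 R=194
Round 5 (k=4): L=194 R=139

Answer: 194 139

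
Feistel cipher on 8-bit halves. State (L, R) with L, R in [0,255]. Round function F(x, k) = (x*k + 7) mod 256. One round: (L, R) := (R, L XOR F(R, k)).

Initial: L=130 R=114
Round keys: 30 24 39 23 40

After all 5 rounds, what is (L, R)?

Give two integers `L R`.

Round 1 (k=30): L=114 R=225
Round 2 (k=24): L=225 R=109
Round 3 (k=39): L=109 R=67
Round 4 (k=23): L=67 R=97
Round 5 (k=40): L=97 R=108

Answer: 97 108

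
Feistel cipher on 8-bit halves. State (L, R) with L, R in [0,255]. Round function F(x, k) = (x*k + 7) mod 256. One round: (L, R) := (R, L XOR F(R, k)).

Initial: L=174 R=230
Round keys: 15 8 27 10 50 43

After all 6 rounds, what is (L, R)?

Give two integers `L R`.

Round 1 (k=15): L=230 R=47
Round 2 (k=8): L=47 R=153
Round 3 (k=27): L=153 R=5
Round 4 (k=10): L=5 R=160
Round 5 (k=50): L=160 R=66
Round 6 (k=43): L=66 R=189

Answer: 66 189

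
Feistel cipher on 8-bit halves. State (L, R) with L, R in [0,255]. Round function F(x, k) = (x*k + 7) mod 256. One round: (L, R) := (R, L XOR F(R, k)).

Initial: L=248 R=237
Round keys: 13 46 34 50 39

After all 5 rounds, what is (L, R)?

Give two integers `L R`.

Answer: 231 43

Derivation:
Round 1 (k=13): L=237 R=232
Round 2 (k=46): L=232 R=90
Round 3 (k=34): L=90 R=19
Round 4 (k=50): L=19 R=231
Round 5 (k=39): L=231 R=43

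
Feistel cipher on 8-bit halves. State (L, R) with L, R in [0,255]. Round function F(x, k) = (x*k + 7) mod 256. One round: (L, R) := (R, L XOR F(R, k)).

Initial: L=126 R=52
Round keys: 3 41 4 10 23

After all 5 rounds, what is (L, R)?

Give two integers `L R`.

Round 1 (k=3): L=52 R=221
Round 2 (k=41): L=221 R=88
Round 3 (k=4): L=88 R=186
Round 4 (k=10): L=186 R=19
Round 5 (k=23): L=19 R=6

Answer: 19 6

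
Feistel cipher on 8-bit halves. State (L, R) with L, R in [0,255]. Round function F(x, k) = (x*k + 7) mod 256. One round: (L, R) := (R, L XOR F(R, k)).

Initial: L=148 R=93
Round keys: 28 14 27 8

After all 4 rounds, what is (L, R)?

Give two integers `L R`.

Answer: 228 83

Derivation:
Round 1 (k=28): L=93 R=167
Round 2 (k=14): L=167 R=116
Round 3 (k=27): L=116 R=228
Round 4 (k=8): L=228 R=83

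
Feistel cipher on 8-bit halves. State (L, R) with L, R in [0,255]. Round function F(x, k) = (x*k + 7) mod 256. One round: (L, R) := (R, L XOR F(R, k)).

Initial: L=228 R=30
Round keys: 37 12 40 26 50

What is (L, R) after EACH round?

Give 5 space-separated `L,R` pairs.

Round 1 (k=37): L=30 R=185
Round 2 (k=12): L=185 R=173
Round 3 (k=40): L=173 R=182
Round 4 (k=26): L=182 R=46
Round 5 (k=50): L=46 R=181

Answer: 30,185 185,173 173,182 182,46 46,181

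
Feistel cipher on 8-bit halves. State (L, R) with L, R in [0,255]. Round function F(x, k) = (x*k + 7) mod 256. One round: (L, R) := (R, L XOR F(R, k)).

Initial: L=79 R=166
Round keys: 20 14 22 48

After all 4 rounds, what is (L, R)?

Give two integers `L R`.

Round 1 (k=20): L=166 R=176
Round 2 (k=14): L=176 R=1
Round 3 (k=22): L=1 R=173
Round 4 (k=48): L=173 R=118

Answer: 173 118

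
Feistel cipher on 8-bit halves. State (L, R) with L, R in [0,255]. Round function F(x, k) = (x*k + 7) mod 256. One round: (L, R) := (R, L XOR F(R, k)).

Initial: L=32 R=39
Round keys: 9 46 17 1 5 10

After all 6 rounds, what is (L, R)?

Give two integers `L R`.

Answer: 242 11

Derivation:
Round 1 (k=9): L=39 R=70
Round 2 (k=46): L=70 R=188
Round 3 (k=17): L=188 R=197
Round 4 (k=1): L=197 R=112
Round 5 (k=5): L=112 R=242
Round 6 (k=10): L=242 R=11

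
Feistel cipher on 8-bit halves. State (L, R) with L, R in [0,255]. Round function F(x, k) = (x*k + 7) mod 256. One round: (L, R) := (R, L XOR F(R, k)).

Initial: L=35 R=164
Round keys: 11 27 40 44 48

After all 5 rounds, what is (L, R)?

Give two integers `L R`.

Round 1 (k=11): L=164 R=48
Round 2 (k=27): L=48 R=179
Round 3 (k=40): L=179 R=207
Round 4 (k=44): L=207 R=40
Round 5 (k=48): L=40 R=72

Answer: 40 72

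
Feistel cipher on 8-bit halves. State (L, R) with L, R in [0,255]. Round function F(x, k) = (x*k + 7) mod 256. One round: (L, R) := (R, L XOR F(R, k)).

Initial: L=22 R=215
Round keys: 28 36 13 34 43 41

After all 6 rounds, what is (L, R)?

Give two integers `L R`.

Answer: 114 70

Derivation:
Round 1 (k=28): L=215 R=157
Round 2 (k=36): L=157 R=204
Round 3 (k=13): L=204 R=254
Round 4 (k=34): L=254 R=15
Round 5 (k=43): L=15 R=114
Round 6 (k=41): L=114 R=70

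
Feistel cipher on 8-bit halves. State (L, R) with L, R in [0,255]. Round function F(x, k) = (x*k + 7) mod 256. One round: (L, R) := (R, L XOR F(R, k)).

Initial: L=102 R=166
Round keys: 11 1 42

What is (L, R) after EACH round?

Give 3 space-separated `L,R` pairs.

Round 1 (k=11): L=166 R=79
Round 2 (k=1): L=79 R=240
Round 3 (k=42): L=240 R=40

Answer: 166,79 79,240 240,40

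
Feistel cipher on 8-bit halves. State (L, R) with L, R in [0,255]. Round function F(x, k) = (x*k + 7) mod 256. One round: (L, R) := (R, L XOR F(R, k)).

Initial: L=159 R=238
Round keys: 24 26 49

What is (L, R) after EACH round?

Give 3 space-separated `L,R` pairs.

Round 1 (k=24): L=238 R=200
Round 2 (k=26): L=200 R=185
Round 3 (k=49): L=185 R=184

Answer: 238,200 200,185 185,184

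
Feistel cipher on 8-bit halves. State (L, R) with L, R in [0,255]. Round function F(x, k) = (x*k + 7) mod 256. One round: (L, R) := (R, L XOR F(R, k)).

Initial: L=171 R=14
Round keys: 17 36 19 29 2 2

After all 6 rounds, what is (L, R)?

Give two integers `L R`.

Round 1 (k=17): L=14 R=94
Round 2 (k=36): L=94 R=49
Round 3 (k=19): L=49 R=244
Round 4 (k=29): L=244 R=154
Round 5 (k=2): L=154 R=207
Round 6 (k=2): L=207 R=63

Answer: 207 63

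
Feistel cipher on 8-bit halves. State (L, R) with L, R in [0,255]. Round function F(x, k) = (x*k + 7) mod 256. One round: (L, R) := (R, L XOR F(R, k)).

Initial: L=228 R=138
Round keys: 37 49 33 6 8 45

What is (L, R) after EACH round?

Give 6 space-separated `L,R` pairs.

Round 1 (k=37): L=138 R=29
Round 2 (k=49): L=29 R=30
Round 3 (k=33): L=30 R=248
Round 4 (k=6): L=248 R=201
Round 5 (k=8): L=201 R=183
Round 6 (k=45): L=183 R=251

Answer: 138,29 29,30 30,248 248,201 201,183 183,251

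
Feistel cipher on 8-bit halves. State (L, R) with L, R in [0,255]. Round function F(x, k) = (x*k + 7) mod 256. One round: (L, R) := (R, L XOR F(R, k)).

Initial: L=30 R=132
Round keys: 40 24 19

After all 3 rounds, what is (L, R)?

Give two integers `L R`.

Round 1 (k=40): L=132 R=185
Round 2 (k=24): L=185 R=219
Round 3 (k=19): L=219 R=241

Answer: 219 241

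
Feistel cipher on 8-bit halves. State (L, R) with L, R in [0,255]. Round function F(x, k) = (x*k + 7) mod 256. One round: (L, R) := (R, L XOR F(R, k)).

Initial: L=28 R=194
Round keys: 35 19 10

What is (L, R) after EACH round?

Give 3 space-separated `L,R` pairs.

Round 1 (k=35): L=194 R=145
Round 2 (k=19): L=145 R=8
Round 3 (k=10): L=8 R=198

Answer: 194,145 145,8 8,198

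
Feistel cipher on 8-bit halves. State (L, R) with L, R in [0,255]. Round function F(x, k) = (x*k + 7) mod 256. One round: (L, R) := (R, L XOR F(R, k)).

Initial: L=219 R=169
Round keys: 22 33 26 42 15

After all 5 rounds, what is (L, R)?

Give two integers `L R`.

Round 1 (k=22): L=169 R=86
Round 2 (k=33): L=86 R=180
Round 3 (k=26): L=180 R=25
Round 4 (k=42): L=25 R=149
Round 5 (k=15): L=149 R=219

Answer: 149 219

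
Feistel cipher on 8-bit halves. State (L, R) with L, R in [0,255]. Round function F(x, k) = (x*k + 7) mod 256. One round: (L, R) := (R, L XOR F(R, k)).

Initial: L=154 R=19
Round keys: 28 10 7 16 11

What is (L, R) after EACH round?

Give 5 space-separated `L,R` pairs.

Answer: 19,129 129,2 2,148 148,69 69,106

Derivation:
Round 1 (k=28): L=19 R=129
Round 2 (k=10): L=129 R=2
Round 3 (k=7): L=2 R=148
Round 4 (k=16): L=148 R=69
Round 5 (k=11): L=69 R=106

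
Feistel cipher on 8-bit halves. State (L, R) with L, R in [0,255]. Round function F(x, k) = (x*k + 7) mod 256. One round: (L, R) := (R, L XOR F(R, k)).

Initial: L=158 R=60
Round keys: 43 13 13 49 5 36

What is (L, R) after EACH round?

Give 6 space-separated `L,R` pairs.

Round 1 (k=43): L=60 R=133
Round 2 (k=13): L=133 R=244
Round 3 (k=13): L=244 R=238
Round 4 (k=49): L=238 R=97
Round 5 (k=5): L=97 R=2
Round 6 (k=36): L=2 R=46

Answer: 60,133 133,244 244,238 238,97 97,2 2,46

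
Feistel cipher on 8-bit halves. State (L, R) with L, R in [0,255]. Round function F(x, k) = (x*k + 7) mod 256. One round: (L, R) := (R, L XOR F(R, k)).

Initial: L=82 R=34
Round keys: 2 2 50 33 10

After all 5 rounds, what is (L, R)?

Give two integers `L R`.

Round 1 (k=2): L=34 R=25
Round 2 (k=2): L=25 R=27
Round 3 (k=50): L=27 R=84
Round 4 (k=33): L=84 R=192
Round 5 (k=10): L=192 R=211

Answer: 192 211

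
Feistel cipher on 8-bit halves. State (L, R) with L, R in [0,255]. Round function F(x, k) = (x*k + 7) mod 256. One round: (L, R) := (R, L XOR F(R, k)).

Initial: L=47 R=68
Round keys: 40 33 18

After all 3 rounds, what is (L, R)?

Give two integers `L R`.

Round 1 (k=40): L=68 R=136
Round 2 (k=33): L=136 R=203
Round 3 (k=18): L=203 R=197

Answer: 203 197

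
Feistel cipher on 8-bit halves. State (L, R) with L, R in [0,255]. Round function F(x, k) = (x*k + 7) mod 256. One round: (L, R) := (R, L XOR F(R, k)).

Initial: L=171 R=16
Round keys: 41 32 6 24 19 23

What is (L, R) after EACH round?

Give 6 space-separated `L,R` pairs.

Answer: 16,60 60,151 151,173 173,168 168,210 210,77

Derivation:
Round 1 (k=41): L=16 R=60
Round 2 (k=32): L=60 R=151
Round 3 (k=6): L=151 R=173
Round 4 (k=24): L=173 R=168
Round 5 (k=19): L=168 R=210
Round 6 (k=23): L=210 R=77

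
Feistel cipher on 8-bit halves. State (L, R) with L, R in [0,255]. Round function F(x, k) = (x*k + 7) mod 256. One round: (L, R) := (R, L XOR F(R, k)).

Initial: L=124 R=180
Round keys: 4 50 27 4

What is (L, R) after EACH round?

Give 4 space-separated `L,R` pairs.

Answer: 180,171 171,217 217,65 65,210

Derivation:
Round 1 (k=4): L=180 R=171
Round 2 (k=50): L=171 R=217
Round 3 (k=27): L=217 R=65
Round 4 (k=4): L=65 R=210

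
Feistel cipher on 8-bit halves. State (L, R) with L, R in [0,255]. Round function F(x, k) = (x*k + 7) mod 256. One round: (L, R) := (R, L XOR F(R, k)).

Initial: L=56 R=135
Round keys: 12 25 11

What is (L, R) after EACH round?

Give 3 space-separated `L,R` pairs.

Round 1 (k=12): L=135 R=99
Round 2 (k=25): L=99 R=53
Round 3 (k=11): L=53 R=45

Answer: 135,99 99,53 53,45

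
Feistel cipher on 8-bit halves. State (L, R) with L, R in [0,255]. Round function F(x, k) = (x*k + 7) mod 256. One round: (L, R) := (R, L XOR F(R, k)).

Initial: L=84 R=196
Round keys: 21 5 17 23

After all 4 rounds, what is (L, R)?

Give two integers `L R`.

Round 1 (k=21): L=196 R=79
Round 2 (k=5): L=79 R=86
Round 3 (k=17): L=86 R=242
Round 4 (k=23): L=242 R=147

Answer: 242 147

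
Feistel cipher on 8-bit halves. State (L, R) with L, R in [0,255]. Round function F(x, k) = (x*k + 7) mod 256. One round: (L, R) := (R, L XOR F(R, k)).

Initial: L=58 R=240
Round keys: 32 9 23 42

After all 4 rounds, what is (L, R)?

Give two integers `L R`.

Round 1 (k=32): L=240 R=61
Round 2 (k=9): L=61 R=220
Round 3 (k=23): L=220 R=246
Round 4 (k=42): L=246 R=191

Answer: 246 191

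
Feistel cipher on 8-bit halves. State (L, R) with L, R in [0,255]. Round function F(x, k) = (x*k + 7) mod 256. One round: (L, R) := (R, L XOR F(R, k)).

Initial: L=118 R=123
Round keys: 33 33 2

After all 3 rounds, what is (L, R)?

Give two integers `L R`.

Round 1 (k=33): L=123 R=148
Round 2 (k=33): L=148 R=96
Round 3 (k=2): L=96 R=83

Answer: 96 83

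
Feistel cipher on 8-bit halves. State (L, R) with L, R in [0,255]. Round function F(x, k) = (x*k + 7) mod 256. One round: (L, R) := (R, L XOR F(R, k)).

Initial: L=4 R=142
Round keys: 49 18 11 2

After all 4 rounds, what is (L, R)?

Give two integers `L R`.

Answer: 149 198

Derivation:
Round 1 (k=49): L=142 R=49
Round 2 (k=18): L=49 R=247
Round 3 (k=11): L=247 R=149
Round 4 (k=2): L=149 R=198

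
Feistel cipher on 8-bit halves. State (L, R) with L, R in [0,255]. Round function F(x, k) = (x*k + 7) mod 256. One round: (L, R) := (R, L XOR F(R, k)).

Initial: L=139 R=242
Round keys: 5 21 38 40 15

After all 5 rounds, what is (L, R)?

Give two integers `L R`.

Answer: 148 16

Derivation:
Round 1 (k=5): L=242 R=74
Round 2 (k=21): L=74 R=235
Round 3 (k=38): L=235 R=163
Round 4 (k=40): L=163 R=148
Round 5 (k=15): L=148 R=16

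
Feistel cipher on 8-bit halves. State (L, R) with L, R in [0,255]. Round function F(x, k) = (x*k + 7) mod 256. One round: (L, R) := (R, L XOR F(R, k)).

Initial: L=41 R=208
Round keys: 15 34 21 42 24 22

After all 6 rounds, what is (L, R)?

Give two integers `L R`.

Round 1 (k=15): L=208 R=30
Round 2 (k=34): L=30 R=211
Round 3 (k=21): L=211 R=72
Round 4 (k=42): L=72 R=4
Round 5 (k=24): L=4 R=47
Round 6 (k=22): L=47 R=21

Answer: 47 21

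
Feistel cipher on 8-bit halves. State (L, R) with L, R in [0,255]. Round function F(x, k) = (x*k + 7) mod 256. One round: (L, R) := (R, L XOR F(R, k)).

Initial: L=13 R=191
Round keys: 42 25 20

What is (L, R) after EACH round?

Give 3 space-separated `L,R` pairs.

Answer: 191,80 80,104 104,119

Derivation:
Round 1 (k=42): L=191 R=80
Round 2 (k=25): L=80 R=104
Round 3 (k=20): L=104 R=119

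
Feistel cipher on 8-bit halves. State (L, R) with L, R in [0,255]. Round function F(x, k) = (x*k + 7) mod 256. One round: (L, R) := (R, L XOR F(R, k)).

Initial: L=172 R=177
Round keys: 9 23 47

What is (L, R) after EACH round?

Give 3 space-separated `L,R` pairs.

Answer: 177,236 236,138 138,177

Derivation:
Round 1 (k=9): L=177 R=236
Round 2 (k=23): L=236 R=138
Round 3 (k=47): L=138 R=177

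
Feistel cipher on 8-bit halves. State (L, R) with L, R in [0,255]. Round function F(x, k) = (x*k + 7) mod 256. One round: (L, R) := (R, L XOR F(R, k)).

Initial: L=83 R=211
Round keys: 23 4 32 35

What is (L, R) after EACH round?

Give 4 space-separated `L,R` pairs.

Round 1 (k=23): L=211 R=175
Round 2 (k=4): L=175 R=16
Round 3 (k=32): L=16 R=168
Round 4 (k=35): L=168 R=239

Answer: 211,175 175,16 16,168 168,239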